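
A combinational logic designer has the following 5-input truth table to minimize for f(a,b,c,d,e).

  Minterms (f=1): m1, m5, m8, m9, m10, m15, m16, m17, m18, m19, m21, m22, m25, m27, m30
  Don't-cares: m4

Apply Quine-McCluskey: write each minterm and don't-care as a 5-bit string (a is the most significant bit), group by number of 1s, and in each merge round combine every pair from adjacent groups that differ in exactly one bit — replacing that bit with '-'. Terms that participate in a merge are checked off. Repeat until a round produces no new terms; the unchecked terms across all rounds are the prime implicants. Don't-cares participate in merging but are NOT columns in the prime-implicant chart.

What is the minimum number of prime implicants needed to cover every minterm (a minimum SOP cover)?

7

[col 0] 00001*, 00100*, 00101*, 01000*, 01001*, 01010*, 01111, 10000*, 10001*, 10010*, 10011*, 10101*, 10110*, 11001*, 11011*, 11110*
[col 1] -0001*, -0101*, -1001*, 0-001*, 00-01*, 0010-, 010-0, 0100-, 1-001*, 1-011*, 1-110, 10-01*, 10-10, 100-0*, 100-1*, 1000-*, 1001-*, 110-1*
[col 2] --001, -0-01, 1-0-1, 100--
Prime implicants: --001, -0-01, 0010-, 010-0, 0100-, 01111, 1-0-1, 1-110, 10-10, 100--
PI chart (minterm → PIs covering it):
  1 | --001,-0-01
  5 | -0-01,0010-
  8 | 010-0,0100-
  9 | --001,0100-
  10 | 010-0  (sole → essential)
  15 | 01111  (sole → essential)
  16 | 100--  (sole → essential)
  17 | --001,-0-01,1-0-1,100--
  18 | 10-10,100--
  19 | 1-0-1,100--
  21 | -0-01  (sole → essential)
  22 | 1-110,10-10
  25 | --001,1-0-1
  27 | 1-0-1  (sole → essential)
  30 | 1-110  (sole → essential)
Essential prime implicants: -0-01, 010-0, 01111, 1-0-1, 1-110, 100--
Petrick residual → --001
Minimum SOP uses 7 PIs: c'd'e + b'd'e + a'bc'e' + a'bcde + ac'e + acde' + ab'c'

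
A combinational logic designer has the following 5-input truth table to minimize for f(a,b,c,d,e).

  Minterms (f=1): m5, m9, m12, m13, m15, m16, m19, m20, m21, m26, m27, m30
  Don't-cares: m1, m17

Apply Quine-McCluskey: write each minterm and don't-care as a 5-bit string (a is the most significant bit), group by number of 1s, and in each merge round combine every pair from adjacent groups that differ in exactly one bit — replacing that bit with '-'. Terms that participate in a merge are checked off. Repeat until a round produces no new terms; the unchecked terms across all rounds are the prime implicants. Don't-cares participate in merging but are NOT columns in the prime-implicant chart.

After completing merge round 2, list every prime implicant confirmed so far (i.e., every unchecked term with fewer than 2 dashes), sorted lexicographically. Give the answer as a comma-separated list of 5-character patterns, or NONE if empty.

size-2^0 implicants → 00001(✓)  00101(✓)  01001(✓)  01100(✓)  01101(✓)  01111(✓)  10000(✓)  10001(✓)  10011(✓)  10100(✓)  10101(✓)  11010(✓)  11011(✓)  11110(✓)
size-2^1 implicants → -0001(✓)  -0101(✓)  0-001(✓)  0-101(✓)  00-01(✓)  01-01(✓)  011-1  0110-  1-011  10-00(✓)  10-01(✓)  100-1  1000-(✓)  1010-(✓)  11-10  1101-
size-2^2 implicants → -0-01  0--01  10-0-
Unchecked terms (primes): -0-01, 0--01, 011-1, 0110-, 1-011, 10-0-, 100-1, 11-10, 1101-

011-1, 0110-, 1-011, 100-1, 11-10, 1101-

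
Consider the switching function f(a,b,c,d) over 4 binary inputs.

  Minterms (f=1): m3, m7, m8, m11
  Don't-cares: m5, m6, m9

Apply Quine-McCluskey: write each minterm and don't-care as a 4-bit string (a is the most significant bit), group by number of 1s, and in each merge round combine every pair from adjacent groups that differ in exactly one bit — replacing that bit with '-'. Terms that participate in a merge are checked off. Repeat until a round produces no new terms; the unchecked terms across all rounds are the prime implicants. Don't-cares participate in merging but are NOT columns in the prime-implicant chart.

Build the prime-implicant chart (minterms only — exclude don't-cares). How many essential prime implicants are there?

size-2^0 implicants → 0011(✓)  0101(✓)  0110(✓)  0111(✓)  1000(✓)  1001(✓)  1011(✓)
size-2^1 implicants → -011  0-11  01-1  011-  10-1  100-
Unchecked terms (primes): -011, 0-11, 01-1, 011-, 10-1, 100-
Minterm coverage:
  m3 ⊆ -011,0-11
  m7 ⊆ 0-11,01-1,011-
  m8 ⊆ 100- [E]
  m11 ⊆ -011,10-1
E = {100-}

1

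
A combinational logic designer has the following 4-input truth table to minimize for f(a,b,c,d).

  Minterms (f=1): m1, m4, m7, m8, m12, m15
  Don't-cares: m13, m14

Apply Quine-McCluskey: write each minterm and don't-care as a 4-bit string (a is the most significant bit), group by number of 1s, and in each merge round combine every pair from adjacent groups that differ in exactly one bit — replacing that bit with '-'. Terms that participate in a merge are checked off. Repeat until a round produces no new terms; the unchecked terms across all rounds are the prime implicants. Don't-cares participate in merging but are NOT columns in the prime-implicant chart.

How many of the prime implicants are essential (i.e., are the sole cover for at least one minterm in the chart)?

4

size-2^0 implicants → 0001  0100(✓)  0111(✓)  1000(✓)  1100(✓)  1101(✓)  1110(✓)  1111(✓)
size-2^1 implicants → -100  -111  1-00  11-0(✓)  11-1(✓)  110-(✓)  111-(✓)
size-2^2 implicants → 11--
Unchecked terms (primes): -100, -111, 0001, 1-00, 11--
Minterm coverage:
  m1 ⊆ 0001 [E]
  m4 ⊆ -100 [E]
  m7 ⊆ -111 [E]
  m8 ⊆ 1-00 [E]
  m12 ⊆ -100,1-00,11--
  m15 ⊆ -111,11--
E = {-100, -111, 0001, 1-00}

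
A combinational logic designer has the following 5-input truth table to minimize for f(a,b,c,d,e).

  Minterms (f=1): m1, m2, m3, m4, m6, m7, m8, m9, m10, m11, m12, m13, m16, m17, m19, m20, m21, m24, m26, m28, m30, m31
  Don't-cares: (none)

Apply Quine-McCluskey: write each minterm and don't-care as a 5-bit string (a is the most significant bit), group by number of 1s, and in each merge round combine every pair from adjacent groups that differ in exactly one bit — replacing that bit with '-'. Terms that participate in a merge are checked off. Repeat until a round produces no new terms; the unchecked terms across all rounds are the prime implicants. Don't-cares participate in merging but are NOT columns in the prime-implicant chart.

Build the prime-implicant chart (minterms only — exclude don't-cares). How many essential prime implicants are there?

[col 0] 00001*, 00010*, 00011*, 00100*, 00110*, 00111*, 01000*, 01001*, 01010*, 01011*, 01100*, 01101*, 10000*, 10001*, 10011*, 10100*, 10101*, 11000*, 11010*, 11100*, 11110*, 11111*
[col 1] -0001*, -0011*, -0100*, -1000*, -1010*, -1100*, 0-001*, 0-010*, 0-011*, 0-100*, 00-10*, 00-11*, 000-1*, 0001-*, 001-0, 0011-*, 01-00*, 01-01*, 010-0*, 010-1*, 0100-*, 0101-*, 0110-*, 1-000*, 1-100*, 10-00*, 10-01*, 100-1*, 1000-*, 1010-*, 11-00*, 11-10*, 110-0*, 111-0*, 1111-
[col 2] --100, -00-1, -1-00, -10-0, 0-0-1, 0-01-, 00-1-, 01-0-, 010--, 1--00, 10-0-, 11--0
Prime implicants: --100, -00-1, -1-00, -10-0, 0-0-1, 0-01-, 00-1-, 001-0, 01-0-, 010--, 1--00, 10-0-, 11--0, 1111-
PI chart (minterm → PIs covering it):
  1 | -00-1,0-0-1
  2 | 0-01-,00-1-
  3 | -00-1,0-0-1,0-01-,00-1-
  4 | --100,001-0
  6 | 00-1-,001-0
  7 | 00-1-  (sole → essential)
  8 | -1-00,-10-0,01-0-,010--
  9 | 0-0-1,01-0-,010--
  10 | -10-0,0-01-,010--
  11 | 0-0-1,0-01-,010--
  12 | --100,-1-00,01-0-
  13 | 01-0-  (sole → essential)
  16 | 1--00,10-0-
  17 | -00-1,10-0-
  19 | -00-1  (sole → essential)
  20 | --100,1--00,10-0-
  21 | 10-0-  (sole → essential)
  24 | -1-00,-10-0,1--00,11--0
  26 | -10-0,11--0
  28 | --100,-1-00,1--00,11--0
  30 | 11--0,1111-
  31 | 1111-  (sole → essential)
Essential prime implicants: -00-1, 00-1-, 01-0-, 10-0-, 1111-

5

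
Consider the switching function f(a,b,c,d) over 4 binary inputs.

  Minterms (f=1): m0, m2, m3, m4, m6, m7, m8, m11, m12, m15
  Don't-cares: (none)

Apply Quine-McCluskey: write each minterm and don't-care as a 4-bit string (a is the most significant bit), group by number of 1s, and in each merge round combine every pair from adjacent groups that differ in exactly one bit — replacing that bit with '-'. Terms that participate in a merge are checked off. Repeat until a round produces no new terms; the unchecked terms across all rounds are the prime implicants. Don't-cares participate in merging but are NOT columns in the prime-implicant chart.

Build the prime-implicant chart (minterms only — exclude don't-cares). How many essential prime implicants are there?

Round 0: 0000✓ 0010✓ 0011✓ 0100✓ 0110✓ 0111✓ 1000✓ 1011✓ 1100✓ 1111✓
Round 1: -000✓ -011✓ -100✓ -111✓ 0-00✓ 0-10✓ 0-11✓ 00-0✓ 001-✓ 01-0✓ 011-✓ 1-00✓ 1-11✓
Round 2: --00 --11 0--0 0-1-
PIs = {--00, --11, 0--0, 0-1-}
Coverage chart:
  m0: --00,0--0
  m2: 0--0,0-1-
  m3: --11,0-1-
  m4: --00,0--0
  m6: 0--0,0-1-
  m7: --11,0-1-
  m8: --00 ←essential
  m11: --11 ←essential
  m12: --00 ←essential
  m15: --11 ←essential
Essential: --00, --11

2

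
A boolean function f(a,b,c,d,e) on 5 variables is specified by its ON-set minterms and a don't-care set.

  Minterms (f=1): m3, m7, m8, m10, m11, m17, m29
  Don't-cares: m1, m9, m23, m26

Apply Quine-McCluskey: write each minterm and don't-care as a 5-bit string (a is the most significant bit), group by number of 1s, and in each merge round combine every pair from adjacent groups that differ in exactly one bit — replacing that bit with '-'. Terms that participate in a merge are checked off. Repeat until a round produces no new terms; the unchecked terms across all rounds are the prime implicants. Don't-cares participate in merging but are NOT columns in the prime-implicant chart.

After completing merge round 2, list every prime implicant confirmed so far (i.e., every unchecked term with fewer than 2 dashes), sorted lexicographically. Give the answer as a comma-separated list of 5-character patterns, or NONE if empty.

[col 0] 00001*, 00011*, 00111*, 01000*, 01001*, 01010*, 01011*, 10001*, 10111*, 11010*, 11101
[col 1] -0001, -0111, -1010, 0-001*, 0-011*, 00-11, 000-1*, 010-0*, 010-1*, 0100-*, 0101-*
[col 2] 0-0-1, 010--
Prime implicants: -0001, -0111, -1010, 0-0-1, 00-11, 010--, 11101

-0001, -0111, -1010, 00-11, 11101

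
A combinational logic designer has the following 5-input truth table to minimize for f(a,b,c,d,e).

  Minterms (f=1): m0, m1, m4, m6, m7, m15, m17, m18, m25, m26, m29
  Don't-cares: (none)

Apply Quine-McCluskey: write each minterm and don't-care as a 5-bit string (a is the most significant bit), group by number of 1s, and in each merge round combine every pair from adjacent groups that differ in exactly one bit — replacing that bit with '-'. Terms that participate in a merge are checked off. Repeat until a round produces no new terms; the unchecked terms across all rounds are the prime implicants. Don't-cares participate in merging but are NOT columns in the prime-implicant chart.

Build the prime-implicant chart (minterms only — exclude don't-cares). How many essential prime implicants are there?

3

[col 0] 00000*, 00001*, 00100*, 00110*, 00111*, 01111*, 10001*, 10010*, 11001*, 11010*, 11101*
[col 1] -0001, 0-111, 00-00, 0000-, 001-0, 0011-, 1-001, 1-010, 11-01
Prime implicants: -0001, 0-111, 00-00, 0000-, 001-0, 0011-, 1-001, 1-010, 11-01
PI chart (minterm → PIs covering it):
  0 | 00-00,0000-
  1 | -0001,0000-
  4 | 00-00,001-0
  6 | 001-0,0011-
  7 | 0-111,0011-
  15 | 0-111  (sole → essential)
  17 | -0001,1-001
  18 | 1-010  (sole → essential)
  25 | 1-001,11-01
  26 | 1-010  (sole → essential)
  29 | 11-01  (sole → essential)
Essential prime implicants: 0-111, 1-010, 11-01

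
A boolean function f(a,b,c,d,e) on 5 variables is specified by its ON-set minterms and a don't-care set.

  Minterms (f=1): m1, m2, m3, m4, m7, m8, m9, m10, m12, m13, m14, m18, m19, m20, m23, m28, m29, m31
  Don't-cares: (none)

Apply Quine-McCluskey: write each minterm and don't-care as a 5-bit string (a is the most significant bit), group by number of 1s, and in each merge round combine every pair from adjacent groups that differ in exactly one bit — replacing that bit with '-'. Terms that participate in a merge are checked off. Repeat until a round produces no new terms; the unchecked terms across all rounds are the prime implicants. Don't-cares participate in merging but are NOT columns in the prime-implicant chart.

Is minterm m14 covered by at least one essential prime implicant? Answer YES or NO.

Round 0: 00001✓ 00010✓ 00011✓ 00100✓ 00111✓ 01000✓ 01001✓ 01010✓ 01100✓ 01101✓ 01110✓ 10010✓ 10011✓ 10100✓ 10111✓ 11100✓ 11101✓ 11111✓
Round 1: -0010✓ -0011✓ -0100✓ -0111✓ -1100✓ -1101✓ 0-001 0-010 0-100✓ 00-11✓ 000-1 0001-✓ 01-00✓ 01-01✓ 01-10✓ 010-0✓ 0100-✓ 011-0✓ 0110-✓ 1-100✓ 1-111 10-11✓ 1001-✓ 111-1 1110-✓
Round 2: --100 -0-11 -001- -110- 01--0 01-0-
PIs = {--100, -0-11, -001-, -110-, 0-001, 0-010, 000-1, 01--0, 01-0-, 1-111, 111-1}
Coverage chart:
  m1: 0-001,000-1
  m2: -001-,0-010
  m3: -0-11,-001-,000-1
  m4: --100 ←essential
  m7: -0-11 ←essential
  m8: 01--0,01-0-
  m9: 0-001,01-0-
  m10: 0-010,01--0
  m12: --100,-110-,01--0,01-0-
  m13: -110-,01-0-
  m14: 01--0 ←essential
  m18: -001- ←essential
  m19: -0-11,-001-
  m20: --100 ←essential
  m23: -0-11,1-111
  m28: --100,-110-
  m29: -110-,111-1
  m31: 1-111,111-1
Essential: --100, -0-11, -001-, 01--0

YES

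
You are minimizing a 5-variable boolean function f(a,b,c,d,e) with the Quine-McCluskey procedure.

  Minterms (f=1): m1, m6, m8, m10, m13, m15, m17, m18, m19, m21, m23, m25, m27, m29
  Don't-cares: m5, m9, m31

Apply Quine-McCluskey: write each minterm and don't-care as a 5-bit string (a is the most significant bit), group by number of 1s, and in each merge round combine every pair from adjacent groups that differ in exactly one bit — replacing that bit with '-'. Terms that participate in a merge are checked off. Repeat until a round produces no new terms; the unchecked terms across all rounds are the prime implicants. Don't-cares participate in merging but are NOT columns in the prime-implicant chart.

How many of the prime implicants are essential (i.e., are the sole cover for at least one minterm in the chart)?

6

[col 0] 00001*, 00101*, 00110, 01000*, 01001*, 01010*, 01101*, 01111*, 10001*, 10010*, 10011*, 10101*, 10111*, 11001*, 11011*, 11101*, 11111*
[col 1] -0001*, -0101*, -1001*, -1101*, -1111*, 0-001*, 0-101*, 00-01*, 01-01*, 010-0, 0100-, 011-1*, 1-001*, 1-011*, 1-101*, 1-111*, 10-01*, 10-11*, 100-1*, 1001-, 101-1*, 11-01*, 11-11*, 110-1*, 111-1*
[col 2] --001*, --101*, -0-01*, -1-01*, -11-1, 0--01*, 1--01*, 1--11*, 1-0-1*, 1-1-1*, 10--1*, 11--1*
[col 3] ---01, 1---1
Prime implicants: ---01, -11-1, 00110, 010-0, 0100-, 1---1, 1001-
PI chart (minterm → PIs covering it):
  1 | ---01  (sole → essential)
  6 | 00110  (sole → essential)
  8 | 010-0,0100-
  10 | 010-0  (sole → essential)
  13 | ---01,-11-1
  15 | -11-1  (sole → essential)
  17 | ---01,1---1
  18 | 1001-  (sole → essential)
  19 | 1---1,1001-
  21 | ---01,1---1
  23 | 1---1  (sole → essential)
  25 | ---01,1---1
  27 | 1---1  (sole → essential)
  29 | ---01,-11-1,1---1
Essential prime implicants: ---01, -11-1, 00110, 010-0, 1---1, 1001-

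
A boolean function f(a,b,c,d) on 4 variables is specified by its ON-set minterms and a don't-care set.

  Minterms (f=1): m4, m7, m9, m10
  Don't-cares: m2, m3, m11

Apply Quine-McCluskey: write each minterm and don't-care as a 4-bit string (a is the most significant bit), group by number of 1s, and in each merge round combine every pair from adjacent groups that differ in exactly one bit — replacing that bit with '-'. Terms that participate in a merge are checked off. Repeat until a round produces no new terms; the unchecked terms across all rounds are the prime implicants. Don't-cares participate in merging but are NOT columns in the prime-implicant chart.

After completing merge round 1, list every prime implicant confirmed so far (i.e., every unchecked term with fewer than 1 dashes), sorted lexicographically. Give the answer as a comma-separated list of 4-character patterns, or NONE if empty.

size-2^0 implicants → 0010(✓)  0011(✓)  0100  0111(✓)  1001(✓)  1010(✓)  1011(✓)
size-2^1 implicants → -010(✓)  -011(✓)  0-11  001-(✓)  10-1  101-(✓)
size-2^2 implicants → -01-
Unchecked terms (primes): -01-, 0-11, 0100, 10-1

0100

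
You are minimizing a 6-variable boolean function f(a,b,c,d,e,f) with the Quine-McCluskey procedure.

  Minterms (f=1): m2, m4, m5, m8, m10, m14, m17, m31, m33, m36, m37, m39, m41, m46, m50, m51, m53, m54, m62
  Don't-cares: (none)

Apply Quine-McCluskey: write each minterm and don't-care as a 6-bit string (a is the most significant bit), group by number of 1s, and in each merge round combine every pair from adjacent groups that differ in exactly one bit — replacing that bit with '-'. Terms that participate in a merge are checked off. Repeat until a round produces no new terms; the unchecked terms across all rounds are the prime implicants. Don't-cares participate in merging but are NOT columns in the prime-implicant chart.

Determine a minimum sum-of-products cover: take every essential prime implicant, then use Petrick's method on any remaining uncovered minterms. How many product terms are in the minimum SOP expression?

[col 0] 000010*, 000100*, 000101*, 001000*, 001010*, 001110*, 010001, 011111, 100001*, 100100*, 100101*, 100111*, 101001*, 101110*, 110010*, 110011*, 110101*, 110110*, 111110*
[col 1] -00100*, -00101*, -01110, 00-010, 00010-*, 001-10, 0010-0, 1-0101, 1-1110, 10-001, 100-01, 1001-1, 10010-*, 11-110, 110-10, 11001-
[col 2] -0010-
Prime implicants: -0010-, -01110, 00-010, 001-10, 0010-0, 010001, 011111, 1-0101, 1-1110, 10-001, 100-01, 1001-1, 11-110, 110-10, 11001-
PI chart (minterm → PIs covering it):
  2 | 00-010  (sole → essential)
  4 | -0010-  (sole → essential)
  5 | -0010-  (sole → essential)
  8 | 0010-0  (sole → essential)
  10 | 00-010,001-10,0010-0
  14 | -01110,001-10
  17 | 010001  (sole → essential)
  31 | 011111  (sole → essential)
  33 | 10-001,100-01
  36 | -0010-  (sole → essential)
  37 | -0010-,1-0101,100-01,1001-1
  39 | 1001-1  (sole → essential)
  41 | 10-001  (sole → essential)
  46 | -01110,1-1110
  50 | 110-10,11001-
  51 | 11001-  (sole → essential)
  53 | 1-0101  (sole → essential)
  54 | 11-110,110-10
  62 | 1-1110,11-110
Essential prime implicants: -0010-, 00-010, 0010-0, 010001, 011111, 1-0101, 10-001, 1001-1, 11001-
Petrick residual → -01110, 11-110
Minimum SOP uses 11 PIs: b'c'de' + b'cdef' + a'b'd'ef' + a'b'cd'f' + a'bc'd'e'f + a'bcdef + ac'de'f + ab'd'e'f + ab'c'df + abdef' + abc'd'e

11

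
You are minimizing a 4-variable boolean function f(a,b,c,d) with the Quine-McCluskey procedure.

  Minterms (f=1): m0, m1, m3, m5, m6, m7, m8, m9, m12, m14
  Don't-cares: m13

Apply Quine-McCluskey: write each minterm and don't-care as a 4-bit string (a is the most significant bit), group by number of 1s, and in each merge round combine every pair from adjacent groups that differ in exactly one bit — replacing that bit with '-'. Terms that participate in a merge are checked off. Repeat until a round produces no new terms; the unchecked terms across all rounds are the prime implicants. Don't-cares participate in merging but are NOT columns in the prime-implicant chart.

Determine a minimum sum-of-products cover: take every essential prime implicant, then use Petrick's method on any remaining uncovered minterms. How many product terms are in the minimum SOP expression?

[col 0] 0000*, 0001*, 0011*, 0101*, 0110*, 0111*, 1000*, 1001*, 1100*, 1101*, 1110*
[col 1] -000*, -001*, -101*, -110, 0-01*, 0-11*, 00-1*, 000-*, 01-1*, 011-, 1-00*, 1-01*, 100-*, 11-0, 110-*
[col 2] --01, -00-, 0--1, 1-0-
Prime implicants: --01, -00-, -110, 0--1, 011-, 1-0-, 11-0
PI chart (minterm → PIs covering it):
  0 | -00-  (sole → essential)
  1 | --01,-00-,0--1
  3 | 0--1  (sole → essential)
  5 | --01,0--1
  6 | -110,011-
  7 | 0--1,011-
  8 | -00-,1-0-
  9 | --01,-00-,1-0-
  12 | 1-0-,11-0
  14 | -110,11-0
Essential prime implicants: -00-, 0--1
Petrick residual → -110, 1-0-
Minimum SOP uses 4 PIs: b'c' + bcd' + a'd + ac'

4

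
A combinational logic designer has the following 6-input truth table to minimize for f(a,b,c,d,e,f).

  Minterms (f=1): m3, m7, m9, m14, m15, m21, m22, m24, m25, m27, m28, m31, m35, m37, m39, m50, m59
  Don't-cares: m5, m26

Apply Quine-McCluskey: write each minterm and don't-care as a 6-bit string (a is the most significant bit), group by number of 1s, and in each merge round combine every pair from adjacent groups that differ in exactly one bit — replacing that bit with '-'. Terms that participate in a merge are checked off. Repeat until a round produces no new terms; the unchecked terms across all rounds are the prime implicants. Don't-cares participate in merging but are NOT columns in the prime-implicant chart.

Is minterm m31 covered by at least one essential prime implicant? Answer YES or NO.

size-2^0 implicants → 000011(✓)  000101(✓)  000111(✓)  001001(✓)  001110(✓)  001111(✓)  010101(✓)  010110  011000(✓)  011001(✓)  011010(✓)  011011(✓)  011100(✓)  011111(✓)  100011(✓)  100101(✓)  100111(✓)  110010  111011(✓)
size-2^1 implicants → -00011(✓)  -00101(✓)  -00111(✓)  -11011  0-0101  0-1001  0-1111  00-111  000-11(✓)  0001-1(✓)  00111-  011-00  011-11  0110-0(✓)  0110-1(✓)  01100-(✓)  01101-(✓)  100-11(✓)  1001-1(✓)
size-2^2 implicants → -00-11  -001-1  0110--
Unchecked terms (primes): -00-11, -001-1, -11011, 0-0101, 0-1001, 0-1111, 00-111, 00111-, 010110, 011-00, 011-11, 0110--, 110010
Minterm coverage:
  m3 ⊆ -00-11 [E]
  m7 ⊆ -00-11,-001-1,00-111
  m9 ⊆ 0-1001 [E]
  m14 ⊆ 00111- [E]
  m15 ⊆ 0-1111,00-111,00111-
  m21 ⊆ 0-0101 [E]
  m22 ⊆ 010110 [E]
  m24 ⊆ 011-00,0110--
  m25 ⊆ 0-1001,0110--
  m27 ⊆ -11011,011-11,0110--
  m28 ⊆ 011-00 [E]
  m31 ⊆ 0-1111,011-11
  m35 ⊆ -00-11 [E]
  m37 ⊆ -001-1 [E]
  m39 ⊆ -00-11,-001-1
  m50 ⊆ 110010 [E]
  m59 ⊆ -11011 [E]
E = {-00-11, -001-1, -11011, 0-0101, 0-1001, 00111-, 010110, 011-00, 110010}

NO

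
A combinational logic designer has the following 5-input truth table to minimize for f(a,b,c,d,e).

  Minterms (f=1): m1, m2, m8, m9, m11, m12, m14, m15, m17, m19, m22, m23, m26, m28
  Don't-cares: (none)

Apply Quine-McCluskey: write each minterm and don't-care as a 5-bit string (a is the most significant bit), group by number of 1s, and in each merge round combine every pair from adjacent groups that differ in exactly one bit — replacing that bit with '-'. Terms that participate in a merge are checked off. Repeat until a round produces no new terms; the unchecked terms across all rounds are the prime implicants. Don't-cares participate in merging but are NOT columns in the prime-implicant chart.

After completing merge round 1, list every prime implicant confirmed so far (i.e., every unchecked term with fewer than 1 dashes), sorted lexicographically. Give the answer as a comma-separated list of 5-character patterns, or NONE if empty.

00010, 11010

size-2^0 implicants → 00001(✓)  00010  01000(✓)  01001(✓)  01011(✓)  01100(✓)  01110(✓)  01111(✓)  10001(✓)  10011(✓)  10110(✓)  10111(✓)  11010  11100(✓)
size-2^1 implicants → -0001  -1100  0-001  01-00  01-11  010-1  0100-  011-0  0111-  10-11  100-1  1011-
Unchecked terms (primes): -0001, -1100, 0-001, 00010, 01-00, 01-11, 010-1, 0100-, 011-0, 0111-, 10-11, 100-1, 1011-, 11010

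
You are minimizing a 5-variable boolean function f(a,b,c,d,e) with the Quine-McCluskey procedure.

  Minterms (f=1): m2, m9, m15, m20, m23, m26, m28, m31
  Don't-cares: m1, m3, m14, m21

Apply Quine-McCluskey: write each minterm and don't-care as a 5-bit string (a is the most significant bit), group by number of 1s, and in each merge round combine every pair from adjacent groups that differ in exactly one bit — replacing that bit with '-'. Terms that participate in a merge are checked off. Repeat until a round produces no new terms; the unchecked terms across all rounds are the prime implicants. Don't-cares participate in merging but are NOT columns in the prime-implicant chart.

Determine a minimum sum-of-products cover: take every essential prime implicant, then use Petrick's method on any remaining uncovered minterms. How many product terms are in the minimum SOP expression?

size-2^0 implicants → 00001(✓)  00010(✓)  00011(✓)  01001(✓)  01110(✓)  01111(✓)  10100(✓)  10101(✓)  10111(✓)  11010  11100(✓)  11111(✓)
size-2^1 implicants → -1111  0-001  000-1  0001-  0111-  1-100  1-111  101-1  1010-
Unchecked terms (primes): -1111, 0-001, 000-1, 0001-, 0111-, 1-100, 1-111, 101-1, 1010-, 11010
Minterm coverage:
  m2 ⊆ 0001- [E]
  m9 ⊆ 0-001 [E]
  m15 ⊆ -1111,0111-
  m20 ⊆ 1-100,1010-
  m23 ⊆ 1-111,101-1
  m26 ⊆ 11010 [E]
  m28 ⊆ 1-100 [E]
  m31 ⊆ -1111,1-111
E = {0-001, 0001-, 1-100, 11010}
Petrick residual → -1111, 1-111
Cover = bcde + a'c'd'e + a'b'c'd + acd'e' + acde + abc'de'  |cover|=6

6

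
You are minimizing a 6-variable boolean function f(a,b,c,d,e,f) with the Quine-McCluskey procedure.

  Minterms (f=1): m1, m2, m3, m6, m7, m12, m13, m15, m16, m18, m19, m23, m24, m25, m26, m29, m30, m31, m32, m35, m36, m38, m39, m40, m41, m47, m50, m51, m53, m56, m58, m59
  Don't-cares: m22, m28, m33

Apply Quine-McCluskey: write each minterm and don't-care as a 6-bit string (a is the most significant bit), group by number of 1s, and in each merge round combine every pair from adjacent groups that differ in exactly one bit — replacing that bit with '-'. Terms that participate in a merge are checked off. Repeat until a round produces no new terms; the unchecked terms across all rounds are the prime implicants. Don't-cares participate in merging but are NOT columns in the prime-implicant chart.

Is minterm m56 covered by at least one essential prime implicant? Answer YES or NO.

size-2^0 implicants → 000001(✓)  000010(✓)  000011(✓)  000110(✓)  000111(✓)  001100(✓)  001101(✓)  001111(✓)  010000(✓)  010010(✓)  010011(✓)  010110(✓)  010111(✓)  011000(✓)  011001(✓)  011010(✓)  011100(✓)  011101(✓)  011110(✓)  011111(✓)  100000(✓)  100001(✓)  100011(✓)  100100(✓)  100110(✓)  100111(✓)  101000(✓)  101001(✓)  101111(✓)  110010(✓)  110011(✓)  110101  111000(✓)  111010(✓)  111011(✓)
size-2^1 implicants → -00001(✓)  -00011(✓)  -00110(✓)  -00111(✓)  -01111(✓)  -10010(✓)  -10011(✓)  -11000(✓)  -11010(✓)  0-0010(✓)  0-0011(✓)  0-0110(✓)  0-0111(✓)  0-1100(✓)  0-1101(✓)  0-1111(✓)  00-111(✓)  000-10(✓)  000-11(✓)  0000-1(✓)  00001-(✓)  00011-(✓)  0011-1(✓)  00110-(✓)  01-000(✓)  01-010(✓)  01-110(✓)  01-111(✓)  010-10(✓)  010-11(✓)  0100-0(✓)  01001-(✓)  01011-(✓)  011-00(✓)  011-01(✓)  011-10(✓)  0110-0(✓)  01100-(✓)  0111-0(✓)  0111-1(✓)  01110-(✓)  01111-(✓)  1-0011(✓)  1-1000  10-000(✓)  10-001(✓)  10-111(✓)  100-00  100-11(✓)  1000-1(✓)  10000-(✓)  1001-0  10011-(✓)  10100-(✓)  11-010(✓)  11-011(✓)  11001-(✓)  1110-0(✓)  11101-(✓)
size-2^2 implicants → --0011  -0-111  -00-11  -000-1  -0011-  -1-010  -1001-  -110-0  0--111  0-0-10(✓)  0-0-11(✓)  0-001-(✓)  0-011-(✓)  0-11-1  0-110-  000-1-(✓)  01--10  01-0-0  01-11-  010-1-(✓)  011--0  011-0-  0111--  10-00-  11-01-
size-2^3 implicants → 0-0-1-
Unchecked terms (primes): --0011, -0-111, -00-11, -000-1, -0011-, -1-010, -1001-, -110-0, 0--111, 0-0-1-, 0-11-1, 0-110-, 01--10, 01-0-0, 01-11-, 011--0, 011-0-, 0111--, 1-1000, 10-00-, 100-00, 1001-0, 11-01-, 110101
Minterm coverage:
  m1 ⊆ -000-1 [E]
  m2 ⊆ 0-0-1- [E]
  m3 ⊆ --0011,-00-11,-000-1,0-0-1-
  m6 ⊆ -0011-,0-0-1-
  m7 ⊆ -0-111,-00-11,-0011-,0--111,0-0-1-
  m12 ⊆ 0-110- [E]
  m13 ⊆ 0-11-1,0-110-
  m15 ⊆ -0-111,0--111,0-11-1
  m16 ⊆ 01-0-0 [E]
  m18 ⊆ -1-010,-1001-,0-0-1-,01--10,01-0-0
  m19 ⊆ --0011,-1001-,0-0-1-
  m23 ⊆ 0--111,0-0-1-,01-11-
  m24 ⊆ -110-0,01-0-0,011--0,011-0-
  m25 ⊆ 011-0- [E]
  m26 ⊆ -1-010,-110-0,01--10,01-0-0,011--0
  m29 ⊆ 0-11-1,0-110-,011-0-,0111--
  m30 ⊆ 01--10,01-11-,011--0,0111--
  m31 ⊆ 0--111,0-11-1,01-11-,0111--
  m32 ⊆ 10-00-,100-00
  m35 ⊆ --0011,-00-11,-000-1
  m36 ⊆ 100-00,1001-0
  m38 ⊆ -0011-,1001-0
  m39 ⊆ -0-111,-00-11,-0011-
  m40 ⊆ 1-1000,10-00-
  m41 ⊆ 10-00- [E]
  m47 ⊆ -0-111 [E]
  m50 ⊆ -1-010,-1001-,11-01-
  m51 ⊆ --0011,-1001-,11-01-
  m53 ⊆ 110101 [E]
  m56 ⊆ -110-0,1-1000
  m58 ⊆ -1-010,-110-0,11-01-
  m59 ⊆ 11-01- [E]
E = {-0-111, -000-1, 0-0-1-, 0-110-, 01-0-0, 011-0-, 10-00-, 11-01-, 110101}

NO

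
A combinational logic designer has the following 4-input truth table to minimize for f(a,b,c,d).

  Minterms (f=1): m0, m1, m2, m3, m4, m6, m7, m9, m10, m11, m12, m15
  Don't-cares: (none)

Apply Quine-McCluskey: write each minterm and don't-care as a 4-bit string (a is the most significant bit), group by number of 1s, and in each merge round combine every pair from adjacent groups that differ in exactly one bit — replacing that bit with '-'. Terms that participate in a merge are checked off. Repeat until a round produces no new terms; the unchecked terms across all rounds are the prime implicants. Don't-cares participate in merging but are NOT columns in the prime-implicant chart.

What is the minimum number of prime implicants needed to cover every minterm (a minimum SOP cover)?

5

Round 0: 0000✓ 0001✓ 0010✓ 0011✓ 0100✓ 0110✓ 0111✓ 1001✓ 1010✓ 1011✓ 1100✓ 1111✓
Round 1: -001✓ -010✓ -011✓ -100 -111✓ 0-00✓ 0-10✓ 0-11✓ 00-0✓ 00-1✓ 000-✓ 001-✓ 01-0✓ 011-✓ 1-11✓ 10-1✓ 101-✓
Round 2: --11 -0-1 -01- 0--0 0-1- 00--
PIs = {--11, -0-1, -01-, -100, 0--0, 0-1-, 00--}
Coverage chart:
  m0: 0--0,00--
  m1: -0-1,00--
  m2: -01-,0--0,0-1-,00--
  m3: --11,-0-1,-01-,0-1-,00--
  m4: -100,0--0
  m6: 0--0,0-1-
  m7: --11,0-1-
  m9: -0-1 ←essential
  m10: -01- ←essential
  m11: --11,-0-1,-01-
  m12: -100 ←essential
  m15: --11 ←essential
Essential: --11, -0-1, -01-, -100
Petrick residual → 0--0
Min cover (5 terms): cd + b'd + b'c + bc'd' + a'd'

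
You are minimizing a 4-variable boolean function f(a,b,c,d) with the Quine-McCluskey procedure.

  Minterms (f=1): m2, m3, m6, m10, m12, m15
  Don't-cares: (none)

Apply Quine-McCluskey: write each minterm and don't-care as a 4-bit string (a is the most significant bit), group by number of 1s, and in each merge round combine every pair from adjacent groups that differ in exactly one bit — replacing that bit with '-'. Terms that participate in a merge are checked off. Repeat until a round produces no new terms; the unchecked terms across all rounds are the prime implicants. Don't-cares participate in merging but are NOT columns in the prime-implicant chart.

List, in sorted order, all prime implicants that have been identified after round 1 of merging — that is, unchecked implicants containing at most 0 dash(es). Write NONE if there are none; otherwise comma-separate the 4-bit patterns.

1100, 1111

[col 0] 0010*, 0011*, 0110*, 1010*, 1100, 1111
[col 1] -010, 0-10, 001-
Prime implicants: -010, 0-10, 001-, 1100, 1111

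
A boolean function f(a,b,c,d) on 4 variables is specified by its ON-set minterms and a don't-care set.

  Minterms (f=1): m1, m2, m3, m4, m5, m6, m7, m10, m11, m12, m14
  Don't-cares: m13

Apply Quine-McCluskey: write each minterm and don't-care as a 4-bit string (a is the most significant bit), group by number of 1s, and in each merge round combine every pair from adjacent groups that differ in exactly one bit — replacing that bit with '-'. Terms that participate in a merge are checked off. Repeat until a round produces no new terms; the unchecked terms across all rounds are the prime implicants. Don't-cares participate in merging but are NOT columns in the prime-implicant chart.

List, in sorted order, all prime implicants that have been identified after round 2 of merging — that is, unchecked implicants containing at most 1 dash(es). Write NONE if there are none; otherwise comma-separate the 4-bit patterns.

NONE

size-2^0 implicants → 0001(✓)  0010(✓)  0011(✓)  0100(✓)  0101(✓)  0110(✓)  0111(✓)  1010(✓)  1011(✓)  1100(✓)  1101(✓)  1110(✓)
size-2^1 implicants → -010(✓)  -011(✓)  -100(✓)  -101(✓)  -110(✓)  0-01(✓)  0-10(✓)  0-11(✓)  00-1(✓)  001-(✓)  01-0(✓)  01-1(✓)  010-(✓)  011-(✓)  1-10(✓)  101-(✓)  11-0(✓)  110-(✓)
size-2^2 implicants → --10  -01-  -1-0  -10-  0--1  0-1-  01--
Unchecked terms (primes): --10, -01-, -1-0, -10-, 0--1, 0-1-, 01--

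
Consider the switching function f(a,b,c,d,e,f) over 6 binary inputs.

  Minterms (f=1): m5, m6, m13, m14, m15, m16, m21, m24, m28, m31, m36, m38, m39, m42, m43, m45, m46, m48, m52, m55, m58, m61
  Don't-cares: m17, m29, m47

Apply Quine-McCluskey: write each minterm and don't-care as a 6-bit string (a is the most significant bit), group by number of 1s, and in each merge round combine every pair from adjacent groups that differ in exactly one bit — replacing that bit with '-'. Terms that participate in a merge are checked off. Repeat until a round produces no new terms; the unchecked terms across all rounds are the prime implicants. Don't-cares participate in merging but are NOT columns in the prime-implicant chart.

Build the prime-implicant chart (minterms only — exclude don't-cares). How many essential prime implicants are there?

size-2^0 implicants → 000101(✓)  000110(✓)  001101(✓)  001110(✓)  001111(✓)  010000(✓)  010001(✓)  010101(✓)  011000(✓)  011100(✓)  011101(✓)  011111(✓)  100100(✓)  100110(✓)  100111(✓)  101010(✓)  101011(✓)  101101(✓)  101110(✓)  101111(✓)  110000(✓)  110100(✓)  110111(✓)  111010(✓)  111101(✓)
size-2^1 implicants → -00110(✓)  -01101(✓)  -01110(✓)  -01111(✓)  -10000  -11101(✓)  0-0101(✓)  0-1101(✓)  0-1111(✓)  00-101(✓)  00-110(✓)  0011-1(✓)  00111-(✓)  01-000  01-101(✓)  010-01  01000-  011-00  0111-1(✓)  01110-  1-0100  1-0111  1-1010  1-1101(✓)  10-110(✓)  10-111(✓)  1001-0  10011-(✓)  101-10(✓)  101-11(✓)  10101-(✓)  1011-1(✓)  10111-(✓)  110-00
size-2^2 implicants → --1101  -0-110  -011-1  -0111-  0--101  0-11-1  10-11-  101-1-
Unchecked terms (primes): --1101, -0-110, -011-1, -0111-, -10000, 0--101, 0-11-1, 01-000, 010-01, 01000-, 011-00, 01110-, 1-0100, 1-0111, 1-1010, 10-11-, 1001-0, 101-1-, 110-00
Minterm coverage:
  m5 ⊆ 0--101 [E]
  m6 ⊆ -0-110 [E]
  m13 ⊆ --1101,-011-1,0--101,0-11-1
  m14 ⊆ -0-110,-0111-
  m15 ⊆ -011-1,-0111-,0-11-1
  m16 ⊆ -10000,01-000,01000-
  m21 ⊆ 0--101,010-01
  m24 ⊆ 01-000,011-00
  m28 ⊆ 011-00,01110-
  m31 ⊆ 0-11-1 [E]
  m36 ⊆ 1-0100,1001-0
  m38 ⊆ -0-110,10-11-,1001-0
  m39 ⊆ 1-0111,10-11-
  m42 ⊆ 1-1010,101-1-
  m43 ⊆ 101-1- [E]
  m45 ⊆ --1101,-011-1
  m46 ⊆ -0-110,-0111-,10-11-,101-1-
  m48 ⊆ -10000,110-00
  m52 ⊆ 1-0100,110-00
  m55 ⊆ 1-0111 [E]
  m58 ⊆ 1-1010 [E]
  m61 ⊆ --1101 [E]
E = {--1101, -0-110, 0--101, 0-11-1, 1-0111, 1-1010, 101-1-}

7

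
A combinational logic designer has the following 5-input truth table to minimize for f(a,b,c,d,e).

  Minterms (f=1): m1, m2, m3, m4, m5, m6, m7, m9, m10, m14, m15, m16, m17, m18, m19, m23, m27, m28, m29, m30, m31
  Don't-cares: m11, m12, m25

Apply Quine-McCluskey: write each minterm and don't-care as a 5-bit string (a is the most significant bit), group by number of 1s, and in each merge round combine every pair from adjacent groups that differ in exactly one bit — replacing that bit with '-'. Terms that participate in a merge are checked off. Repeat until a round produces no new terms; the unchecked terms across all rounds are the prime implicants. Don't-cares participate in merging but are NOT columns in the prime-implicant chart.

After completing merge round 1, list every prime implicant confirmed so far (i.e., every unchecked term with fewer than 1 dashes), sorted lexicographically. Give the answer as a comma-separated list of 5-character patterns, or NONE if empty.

NONE

[col 0] 00001*, 00010*, 00011*, 00100*, 00101*, 00110*, 00111*, 01001*, 01010*, 01011*, 01100*, 01110*, 01111*, 10000*, 10001*, 10010*, 10011*, 10111*, 11001*, 11011*, 11100*, 11101*, 11110*, 11111*
[col 1] -0001*, -0010*, -0011*, -0111*, -1001*, -1011*, -1100*, -1110*, -1111*, 0-001*, 0-010*, 0-011*, 0-100*, 0-110*, 0-111*, 00-01*, 00-10*, 00-11*, 000-1*, 0001-*, 001-0*, 001-1*, 0010-*, 0011-*, 01-10*, 01-11*, 010-1*, 0101-*, 011-0*, 0111-*, 1-001*, 1-011*, 1-111*, 10-11*, 100-0*, 100-1*, 1000-*, 1001-*, 11-01*, 11-11*, 110-1*, 111-0*, 111-1*, 1110-*, 1111-*
[col 2] --001*, --011*, --111*, -0-11*, -00-1*, -001-, -1-11*, -10-1*, -11-0, -111-, 0--10*, 0--11*, 0-0-1*, 0-01-*, 0-1-0, 0-11-*, 00--1, 00-1-*, 001--, 01-1-*, 1--11*, 1-0-1*, 100--, 11--1, 111--
[col 3] ---11, --0-1, 0--1-
Prime implicants: ---11, --0-1, -001-, -11-0, -111-, 0--1-, 0-1-0, 00--1, 001--, 100--, 11--1, 111--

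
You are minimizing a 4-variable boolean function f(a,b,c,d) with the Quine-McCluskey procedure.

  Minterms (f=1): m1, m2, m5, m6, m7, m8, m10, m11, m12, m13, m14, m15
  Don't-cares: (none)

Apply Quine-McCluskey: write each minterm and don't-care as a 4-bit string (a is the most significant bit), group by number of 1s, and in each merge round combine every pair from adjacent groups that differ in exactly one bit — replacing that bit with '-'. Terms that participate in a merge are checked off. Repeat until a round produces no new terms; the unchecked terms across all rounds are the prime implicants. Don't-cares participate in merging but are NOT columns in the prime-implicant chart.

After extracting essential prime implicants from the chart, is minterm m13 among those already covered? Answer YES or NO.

[col 0] 0001*, 0010*, 0101*, 0110*, 0111*, 1000*, 1010*, 1011*, 1100*, 1101*, 1110*, 1111*
[col 1] -010*, -101*, -110*, -111*, 0-01, 0-10*, 01-1*, 011-*, 1-00*, 1-10*, 1-11*, 10-0*, 101-*, 11-0*, 11-1*, 110-*, 111-*
[col 2] --10, -1-1, -11-, 1--0, 1-1-, 11--
Prime implicants: --10, -1-1, -11-, 0-01, 1--0, 1-1-, 11--
PI chart (minterm → PIs covering it):
  1 | 0-01  (sole → essential)
  2 | --10  (sole → essential)
  5 | -1-1,0-01
  6 | --10,-11-
  7 | -1-1,-11-
  8 | 1--0  (sole → essential)
  10 | --10,1--0,1-1-
  11 | 1-1-  (sole → essential)
  12 | 1--0,11--
  13 | -1-1,11--
  14 | --10,-11-,1--0,1-1-,11--
  15 | -1-1,-11-,1-1-,11--
Essential prime implicants: --10, 0-01, 1--0, 1-1-

NO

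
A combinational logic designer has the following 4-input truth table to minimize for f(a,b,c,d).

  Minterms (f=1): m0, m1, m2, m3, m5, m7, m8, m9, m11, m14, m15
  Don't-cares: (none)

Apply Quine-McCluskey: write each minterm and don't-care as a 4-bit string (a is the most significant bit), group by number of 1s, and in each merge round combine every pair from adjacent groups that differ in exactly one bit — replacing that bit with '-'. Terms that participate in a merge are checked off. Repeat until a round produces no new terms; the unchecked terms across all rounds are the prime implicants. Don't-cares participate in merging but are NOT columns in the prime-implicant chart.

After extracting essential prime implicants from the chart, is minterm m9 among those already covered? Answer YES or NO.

Round 0: 0000✓ 0001✓ 0010✓ 0011✓ 0101✓ 0111✓ 1000✓ 1001✓ 1011✓ 1110✓ 1111✓
Round 1: -000✓ -001✓ -011✓ -111✓ 0-01✓ 0-11✓ 00-0✓ 00-1✓ 000-✓ 001-✓ 01-1✓ 1-11✓ 10-1✓ 100-✓ 111-
Round 2: --11 -0-1 -00- 0--1 00--
PIs = {--11, -0-1, -00-, 0--1, 00--, 111-}
Coverage chart:
  m0: -00-,00--
  m1: -0-1,-00-,0--1,00--
  m2: 00-- ←essential
  m3: --11,-0-1,0--1,00--
  m5: 0--1 ←essential
  m7: --11,0--1
  m8: -00- ←essential
  m9: -0-1,-00-
  m11: --11,-0-1
  m14: 111- ←essential
  m15: --11,111-
Essential: -00-, 0--1, 00--, 111-

YES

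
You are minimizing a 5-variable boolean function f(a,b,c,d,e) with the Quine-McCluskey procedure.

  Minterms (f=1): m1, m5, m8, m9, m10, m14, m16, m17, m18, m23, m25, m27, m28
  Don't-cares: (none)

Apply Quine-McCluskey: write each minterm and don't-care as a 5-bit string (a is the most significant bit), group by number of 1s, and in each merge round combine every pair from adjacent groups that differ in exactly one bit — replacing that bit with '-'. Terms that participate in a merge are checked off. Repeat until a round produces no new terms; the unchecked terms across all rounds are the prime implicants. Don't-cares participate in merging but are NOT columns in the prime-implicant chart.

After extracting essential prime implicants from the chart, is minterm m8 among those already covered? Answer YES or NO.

Round 0: 00001✓ 00101✓ 01000✓ 01001✓ 01010✓ 01110✓ 10000✓ 10001✓ 10010✓ 10111 11001✓ 11011✓ 11100
Round 1: -0001✓ -1001✓ 0-001✓ 00-01 01-10 010-0 0100- 1-001✓ 100-0 1000- 110-1
Round 2: --001
PIs = {--001, 00-01, 01-10, 010-0, 0100-, 100-0, 1000-, 10111, 110-1, 11100}
Coverage chart:
  m1: --001,00-01
  m5: 00-01 ←essential
  m8: 010-0,0100-
  m9: --001,0100-
  m10: 01-10,010-0
  m14: 01-10 ←essential
  m16: 100-0,1000-
  m17: --001,1000-
  m18: 100-0 ←essential
  m23: 10111 ←essential
  m25: --001,110-1
  m27: 110-1 ←essential
  m28: 11100 ←essential
Essential: 00-01, 01-10, 100-0, 10111, 110-1, 11100

NO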